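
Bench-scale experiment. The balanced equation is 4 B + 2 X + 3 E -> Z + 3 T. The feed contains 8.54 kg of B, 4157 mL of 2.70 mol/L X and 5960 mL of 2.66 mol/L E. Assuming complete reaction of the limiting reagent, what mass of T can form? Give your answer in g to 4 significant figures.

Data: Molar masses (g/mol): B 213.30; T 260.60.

4131 g

n(B) = 8.540×1000 / 213.30 = 40.04 mol
n(X) = 2.70 × 4157/1000 = 11.22 mol
n(E) = 2.66 × 5960/1000 = 15.85 mol
n/ν → B: 10.01, X: 5.610, E: 5.283; E is limiting.
n(T) = (3/3) × 15.85 = 15.85 mol
mass = 15.85 × 260.60 = 4131 g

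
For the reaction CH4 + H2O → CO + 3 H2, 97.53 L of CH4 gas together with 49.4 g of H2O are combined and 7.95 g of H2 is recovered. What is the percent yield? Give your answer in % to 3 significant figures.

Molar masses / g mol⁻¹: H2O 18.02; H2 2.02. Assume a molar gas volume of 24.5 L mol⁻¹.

47.9 %

n(CH4) = 97.53 / 24.5 = 3.981 mol
n(H2O) = 49.40 / 18.02 = 2.741 mol
n/ν for CH4 = 3.981/1 = 3.981
n/ν for H2O = 2.741/1 = 2.741
Smallest n/ν is H2O → limiting reagent.
theoretical n(H2) = (3/1) × 2.741 = 8.223 mol → 16.61 g
% yield = 7.95 / 16.61 × 100 = 47.86 %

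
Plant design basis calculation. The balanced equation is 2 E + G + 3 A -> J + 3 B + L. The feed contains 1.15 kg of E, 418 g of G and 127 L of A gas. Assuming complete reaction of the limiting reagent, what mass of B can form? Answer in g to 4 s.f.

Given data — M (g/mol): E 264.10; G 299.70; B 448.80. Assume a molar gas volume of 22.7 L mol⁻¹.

1878 g

n(E) = 1.150×1000 / 264.10 = 4.354 mol
n(G) = 418.0 / 299.70 = 1.395 mol
n(A) = 127.0 / 22.7 = 5.595 mol
n/ν → E: 2.177, G: 1.395, A: 1.865; G is limiting.
n(B) = (3/1) × 1.395 = 4.185 mol
mass = 4.185 × 448.80 = 1878 g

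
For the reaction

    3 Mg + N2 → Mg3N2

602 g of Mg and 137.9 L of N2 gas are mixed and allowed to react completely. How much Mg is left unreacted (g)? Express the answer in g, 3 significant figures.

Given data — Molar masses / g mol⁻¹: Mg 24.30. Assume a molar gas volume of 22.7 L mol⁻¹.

n(Mg) = 602.0 / 24.30 = 24.77 mol
n(N2) = 137.9 / 22.7 = 6.075 mol
n/ν for Mg = 24.77/3 = 8.257
n/ν for N2 = 6.075/1 = 6.075
Smallest n/ν is N2 → limiting reagent.
Mg consumed = (3/1) × 6.075 = 18.23 mol
Mg remaining = 24.77 − 18.23 = 6.540 mol
mass = 6.540 × 24.30 = 158.9 g

159 g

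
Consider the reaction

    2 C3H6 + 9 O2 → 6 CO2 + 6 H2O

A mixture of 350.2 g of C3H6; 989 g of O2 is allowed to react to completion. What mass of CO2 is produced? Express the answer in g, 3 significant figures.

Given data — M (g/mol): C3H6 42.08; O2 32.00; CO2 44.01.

907 g

n(C3H6) = 350.2 / 42.08 = 8.322 mol
n(O2) = 989.0 / 32.00 = 30.91 mol
n/ν for C3H6 = 8.322/2 = 4.161
n/ν for O2 = 30.91/9 = 3.434
Smallest n/ν is O2 → limiting reagent.
n(CO2) = (6/9) × 30.91 = 20.61 mol
mass = 20.61 × 44.01 = 907.0 g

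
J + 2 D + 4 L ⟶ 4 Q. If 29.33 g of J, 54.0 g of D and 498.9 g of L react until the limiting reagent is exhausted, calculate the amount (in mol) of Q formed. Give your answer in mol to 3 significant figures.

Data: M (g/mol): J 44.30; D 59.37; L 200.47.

1.82 mol

n(J) = 29.33 / 44.30 = 0.6621 mol
n(D) = 54.00 / 59.37 = 0.9096 mol
n(L) = 498.9 / 200.47 = 2.489 mol
n/ν for J = 0.6621/1 = 0.6621
n/ν for D = 0.9096/2 = 0.4548
n/ν for L = 2.489/4 = 0.6223
Smallest n/ν is D → limiting reagent.
n(Q) = (4/2) × 0.9096 = 1.819 mol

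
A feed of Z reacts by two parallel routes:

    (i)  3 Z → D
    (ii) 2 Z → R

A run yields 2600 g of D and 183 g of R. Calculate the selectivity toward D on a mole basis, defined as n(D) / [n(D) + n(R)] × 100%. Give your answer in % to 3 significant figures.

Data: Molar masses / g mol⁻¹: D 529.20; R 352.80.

90.5 %

n(D) = 2600 / 529.20 = 4.913 mol
n(R) = 183 / 352.80 = 0.5187 mol
selectivity = 4.913/(4.913+0.5187) × 100 = 90.45 %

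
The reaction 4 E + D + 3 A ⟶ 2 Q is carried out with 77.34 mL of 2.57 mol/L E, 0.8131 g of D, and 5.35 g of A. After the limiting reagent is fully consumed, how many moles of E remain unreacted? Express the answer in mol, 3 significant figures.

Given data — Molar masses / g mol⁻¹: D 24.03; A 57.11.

n(E) = 2.57 × 77.34/1000 = 0.1988 mol
n(D) = 0.8131 / 24.03 = 0.03384 mol
n(A) = 5.350 / 57.11 = 0.09368 mol
n/ν for E = 0.1988/4 = 0.04970
n/ν for D = 0.03384/1 = 0.03384
n/ν for A = 0.09368/3 = 0.03123
Smallest n/ν is A → limiting reagent.
E consumed = (4/3) × 0.09368 = 0.1249 mol
E remaining = 0.1988 − 0.1249 = 0.07390 mol

0.0739 mol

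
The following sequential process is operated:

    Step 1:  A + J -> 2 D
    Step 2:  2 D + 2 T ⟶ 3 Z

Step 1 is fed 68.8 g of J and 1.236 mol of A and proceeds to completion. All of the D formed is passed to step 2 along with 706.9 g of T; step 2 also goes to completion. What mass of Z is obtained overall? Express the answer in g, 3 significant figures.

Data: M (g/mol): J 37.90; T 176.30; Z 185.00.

Step 1:
n(J) = 68.80 / 37.90 = 1.815 mol
n(A) = 1.236 mol
n/ν for J = 1.815/1 = 1.815
n/ν for A = 1.236/1 = 1.236
Smallest n/ν is A → limiting reagent.
n(D) produced = (2/1) × 1.236 = 2.472 mol
Step 2:
n(D) available = 2.472 mol
n(T) = 706.9 / 176.30 = 4.010 mol
n/ν for D = 2.472/2 = 1.236
n/ν for T = 4.010/2 = 2.005
Smallest n/ν is D → limiting reagent.
n(Z) = (3/2) × 2.472 = 3.708 mol
mass = 3.708 × 185.00 = 686.0 g

686 g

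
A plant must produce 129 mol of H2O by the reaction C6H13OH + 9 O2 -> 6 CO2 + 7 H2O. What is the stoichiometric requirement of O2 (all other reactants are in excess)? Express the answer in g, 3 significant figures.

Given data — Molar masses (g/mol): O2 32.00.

5310 g

n(H2O) = 129.0 mol
n(O2) = (9/7) × 129.0 = 165.9 mol
mass = 165.9 × 32.00 = 5309 g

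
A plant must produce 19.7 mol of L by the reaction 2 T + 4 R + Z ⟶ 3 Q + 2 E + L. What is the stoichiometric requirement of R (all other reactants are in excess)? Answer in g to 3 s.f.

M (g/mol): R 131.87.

10400 g

n(L) = 19.70 mol
n(R) = (4/1) × 19.70 = 78.80 mol
mass = 78.80 × 131.87 = 10390 g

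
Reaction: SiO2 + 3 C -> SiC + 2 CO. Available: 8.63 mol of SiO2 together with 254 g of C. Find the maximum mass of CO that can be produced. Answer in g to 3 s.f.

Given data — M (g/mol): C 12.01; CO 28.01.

395 g

n(SiO2) = 8.630 mol
n(C) = 254.0 / 12.01 = 21.15 mol
n/ν → SiO2: 8.630, C: 7.050; C is limiting.
n(CO) = (2/3) × 21.15 = 14.10 mol
mass = 14.10 × 28.01 = 394.9 g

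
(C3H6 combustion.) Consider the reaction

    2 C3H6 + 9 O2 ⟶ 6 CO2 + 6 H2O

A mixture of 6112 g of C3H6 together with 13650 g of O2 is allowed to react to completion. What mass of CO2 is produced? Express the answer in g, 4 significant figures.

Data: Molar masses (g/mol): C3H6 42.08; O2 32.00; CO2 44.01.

12520 g

n(C3H6) = 6112 / 42.08 = 145.2 mol
n(O2) = 13650 / 32.00 = 426.6 mol
n/ν for C3H6 = 145.2/2 = 72.60
n/ν for O2 = 426.6/9 = 47.40
Smallest n/ν is O2 → limiting reagent.
n(CO2) = (6/9) × 426.6 = 284.4 mol
mass = 284.4 × 44.01 = 12520 g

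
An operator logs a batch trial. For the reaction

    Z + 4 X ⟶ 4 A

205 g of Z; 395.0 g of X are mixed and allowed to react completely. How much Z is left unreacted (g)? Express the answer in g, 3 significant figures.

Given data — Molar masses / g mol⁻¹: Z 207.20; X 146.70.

n(Z) = 205.0 / 207.20 = 0.9894 mol
n(X) = 395.0 / 146.70 = 2.693 mol
n/ν → Z: 0.9894, X: 0.6733; X is limiting.
Z consumed = (1/4) × 2.693 = 0.6733 mol
Z remaining = 0.9894 − 0.6733 = 0.3161 mol
mass = 0.3161 × 207.20 = 65.50 g

65.5 g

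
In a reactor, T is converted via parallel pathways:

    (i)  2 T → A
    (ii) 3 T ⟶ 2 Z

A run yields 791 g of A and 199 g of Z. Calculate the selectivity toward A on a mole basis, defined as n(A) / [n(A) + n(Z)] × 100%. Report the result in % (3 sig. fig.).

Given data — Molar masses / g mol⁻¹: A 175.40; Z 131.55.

74.9 %

n(A) = 791 / 175.40 = 4.510 mol
n(Z) = 199 / 131.55 = 1.513 mol
selectivity = 4.510/(4.510+1.513) × 100 = 74.88 %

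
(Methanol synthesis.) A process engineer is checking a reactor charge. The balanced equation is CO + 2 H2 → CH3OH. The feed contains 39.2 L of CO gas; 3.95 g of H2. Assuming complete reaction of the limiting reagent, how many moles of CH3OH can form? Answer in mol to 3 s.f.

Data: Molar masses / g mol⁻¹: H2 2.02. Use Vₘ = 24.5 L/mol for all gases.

0.978 mol

n(CO) = 39.20 / 24.5 = 1.600 mol
n(H2) = 3.950 / 2.02 = 1.955 mol
n/ν for CO = 1.600/1 = 1.600
n/ν for H2 = 1.955/2 = 0.9775
Smallest n/ν is H2 → limiting reagent.
n(CH3OH) = (1/2) × 1.955 = 0.9775 mol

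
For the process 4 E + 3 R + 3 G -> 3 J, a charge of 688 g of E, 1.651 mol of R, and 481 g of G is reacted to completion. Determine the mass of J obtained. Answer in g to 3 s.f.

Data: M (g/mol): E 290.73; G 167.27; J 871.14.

n(E) = 688.0 / 290.73 = 2.366 mol
n(R) = 1.651 mol
n(G) = 481.0 / 167.27 = 2.876 mol
n/ν for E = 2.366/4 = 0.5915
n/ν for R = 1.651/3 = 0.5503
n/ν for G = 2.876/3 = 0.9587
Smallest n/ν is R → limiting reagent.
n(J) = (3/3) × 1.651 = 1.651 mol
mass = 1.651 × 871.14 = 1438 g

1440 g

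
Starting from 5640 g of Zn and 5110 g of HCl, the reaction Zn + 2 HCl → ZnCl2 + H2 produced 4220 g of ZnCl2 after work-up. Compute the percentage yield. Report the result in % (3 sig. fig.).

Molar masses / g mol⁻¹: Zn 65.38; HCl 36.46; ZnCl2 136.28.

44.2 %

n(Zn) = 5640 / 65.38 = 86.26 mol
n(HCl) = 5110 / 36.46 = 140.2 mol
n/ν for Zn = 86.26/1 = 86.26
n/ν for HCl = 140.2/2 = 70.10
Smallest n/ν is HCl → limiting reagent.
theoretical n(ZnCl2) = (1/2) × 140.2 = 70.10 mol → 9553 g
% yield = 4220 / 9553 × 100 = 44.17 %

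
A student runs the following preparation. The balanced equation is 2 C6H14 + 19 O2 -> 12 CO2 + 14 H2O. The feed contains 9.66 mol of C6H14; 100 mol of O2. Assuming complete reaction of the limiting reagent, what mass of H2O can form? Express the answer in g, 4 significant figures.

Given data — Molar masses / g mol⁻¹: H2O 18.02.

1219 g

n(C6H14) = 9.660 mol
n(O2) = 100.0 mol
n/ν → C6H14: 4.830, O2: 5.263; C6H14 is limiting.
n(H2O) = (14/2) × 9.660 = 67.62 mol
mass = 67.62 × 18.02 = 1219 g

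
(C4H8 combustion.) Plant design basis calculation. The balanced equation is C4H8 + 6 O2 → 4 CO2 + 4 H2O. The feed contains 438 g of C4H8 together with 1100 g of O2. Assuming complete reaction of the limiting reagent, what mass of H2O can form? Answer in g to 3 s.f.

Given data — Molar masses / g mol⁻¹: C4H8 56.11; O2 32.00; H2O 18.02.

413 g

n(C4H8) = 438.0 / 56.11 = 7.806 mol
n(O2) = 1100 / 32.00 = 34.38 mol
n/ν for C4H8 = 7.806/1 = 7.806
n/ν for O2 = 34.38/6 = 5.730
Smallest n/ν is O2 → limiting reagent.
n(H2O) = (4/6) × 34.38 = 22.92 mol
mass = 22.92 × 18.02 = 413.0 g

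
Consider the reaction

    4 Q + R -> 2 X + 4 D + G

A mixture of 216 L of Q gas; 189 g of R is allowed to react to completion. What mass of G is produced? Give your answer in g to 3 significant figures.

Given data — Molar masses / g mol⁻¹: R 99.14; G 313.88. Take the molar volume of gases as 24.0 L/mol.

598 g

n(Q) = 216.0 / 24.0 = 9.000 mol
n(R) = 189.0 / 99.14 = 1.906 mol
n/ν for Q = 9.000/4 = 2.250
n/ν for R = 1.906/1 = 1.906
Smallest n/ν is R → limiting reagent.
n(G) = (1/1) × 1.906 = 1.906 mol
mass = 1.906 × 313.88 = 598.3 g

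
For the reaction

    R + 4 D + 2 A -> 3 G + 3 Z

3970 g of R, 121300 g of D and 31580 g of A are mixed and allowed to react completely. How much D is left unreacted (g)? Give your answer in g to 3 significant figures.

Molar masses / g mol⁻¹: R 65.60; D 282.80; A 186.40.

n(R) = 3970 / 65.60 = 60.52 mol
n(D) = 121300 / 282.80 = 428.9 mol
n(A) = 31580 / 186.40 = 169.4 mol
n/ν for R = 60.52/1 = 60.52
n/ν for D = 428.9/4 = 107.2
n/ν for A = 169.4/2 = 84.70
Smallest n/ν is R → limiting reagent.
D consumed = (4/1) × 60.52 = 242.1 mol
D remaining = 428.9 − 242.1 = 186.8 mol
mass = 186.8 × 282.80 = 52830 g

52800 g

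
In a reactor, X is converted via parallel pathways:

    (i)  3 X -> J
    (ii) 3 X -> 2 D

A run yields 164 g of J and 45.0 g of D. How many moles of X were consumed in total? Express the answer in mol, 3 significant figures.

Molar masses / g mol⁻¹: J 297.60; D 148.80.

n(J) = 164 / 297.60 = 0.5511 mol
n(D) = 45.0 / 148.80 = 0.3024 mol
n(X) via (i) = (3/1)×0.5511 = 1.653 mol
n(X) via (ii) = (3/2)×0.3024 = 0.4536 mol
total n(X) = 1.653 + 0.4536 = 2.107 mol

2.11 mol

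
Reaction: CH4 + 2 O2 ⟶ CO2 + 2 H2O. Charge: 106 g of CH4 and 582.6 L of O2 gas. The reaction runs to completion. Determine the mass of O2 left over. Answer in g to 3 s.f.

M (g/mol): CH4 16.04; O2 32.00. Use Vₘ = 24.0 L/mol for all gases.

354 g

n(CH4) = 106.0 / 16.04 = 6.608 mol
n(O2) = 582.6 / 24.0 = 24.28 mol
n/ν for CH4 = 6.608/1 = 6.608
n/ν for O2 = 24.28/2 = 12.14
Smallest n/ν is CH4 → limiting reagent.
O2 consumed = (2/1) × 6.608 = 13.22 mol
O2 remaining = 24.28 − 13.22 = 11.06 mol
mass = 11.06 × 32.00 = 353.9 g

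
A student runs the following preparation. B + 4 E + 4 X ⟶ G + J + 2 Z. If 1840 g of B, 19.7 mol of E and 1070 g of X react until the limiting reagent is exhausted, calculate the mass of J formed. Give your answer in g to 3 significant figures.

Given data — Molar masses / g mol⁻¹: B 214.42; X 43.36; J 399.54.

n(B) = 1840 / 214.42 = 8.581 mol
n(E) = 19.70 mol
n(X) = 1070 / 43.36 = 24.68 mol
n/ν for B = 8.581/1 = 8.581
n/ν for E = 19.70/4 = 4.925
n/ν for X = 24.68/4 = 6.170
Smallest n/ν is E → limiting reagent.
n(J) = (1/4) × 19.70 = 4.925 mol
mass = 4.925 × 399.54 = 1968 g

1970 g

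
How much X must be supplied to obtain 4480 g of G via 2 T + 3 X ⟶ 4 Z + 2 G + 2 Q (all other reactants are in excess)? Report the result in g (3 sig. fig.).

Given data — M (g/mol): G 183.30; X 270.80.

n(G) = 4480 / 183.30 = 24.44 mol
n(X) = (3/2) × 24.44 = 36.66 mol
mass = 36.66 × 270.80 = 9928 g

9930 g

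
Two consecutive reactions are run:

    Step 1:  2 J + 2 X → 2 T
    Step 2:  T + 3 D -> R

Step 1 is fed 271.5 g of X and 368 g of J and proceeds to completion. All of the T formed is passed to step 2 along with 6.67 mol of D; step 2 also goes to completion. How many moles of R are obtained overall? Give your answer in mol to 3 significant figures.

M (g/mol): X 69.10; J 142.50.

2.22 mol

Step 1:
n(X) = 271.5 / 69.10 = 3.929 mol
n(J) = 368.0 / 142.50 = 2.582 mol
n/ν for X = 3.929/2 = 1.965
n/ν for J = 2.582/2 = 1.291
Smallest n/ν is J → limiting reagent.
n(T) produced = (2/2) × 2.582 = 2.582 mol
Step 2:
n(T) available = 2.582 mol
n(D) = 6.670 mol
n/ν for T = 2.582/1 = 2.582
n/ν for D = 6.670/3 = 2.223
Smallest n/ν is D → limiting reagent.
n(R) = (1/3) × 6.670 = 2.223 mol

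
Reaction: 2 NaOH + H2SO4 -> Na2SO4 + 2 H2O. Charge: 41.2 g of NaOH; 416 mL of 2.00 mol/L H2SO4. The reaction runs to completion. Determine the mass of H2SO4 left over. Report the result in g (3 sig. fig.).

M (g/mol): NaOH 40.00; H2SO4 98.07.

n(NaOH) = 41.20 / 40.00 = 1.030 mol
n(H2SO4) = 2.00 × 416.0/1000 = 0.8320 mol
n/ν for NaOH = 1.030/2 = 0.5150
n/ν for H2SO4 = 0.8320/1 = 0.8320
Smallest n/ν is NaOH → limiting reagent.
H2SO4 consumed = (1/2) × 1.030 = 0.5150 mol
H2SO4 remaining = 0.8320 − 0.5150 = 0.3170 mol
mass = 0.3170 × 98.07 = 31.09 g

31.1 g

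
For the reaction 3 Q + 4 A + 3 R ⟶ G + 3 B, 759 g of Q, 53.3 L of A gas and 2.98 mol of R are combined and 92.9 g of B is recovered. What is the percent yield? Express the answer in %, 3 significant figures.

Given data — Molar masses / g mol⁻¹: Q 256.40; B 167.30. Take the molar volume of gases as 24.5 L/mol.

34.0 %

n(Q) = 759.0 / 256.40 = 2.960 mol
n(A) = 53.30 / 24.5 = 2.176 mol
n(R) = 2.980 mol
n/ν for Q = 2.960/3 = 0.9867
n/ν for A = 2.176/4 = 0.5440
n/ν for R = 2.980/3 = 0.9933
Smallest n/ν is A → limiting reagent.
theoretical n(B) = (3/4) × 2.176 = 1.632 mol → 273.0 g
% yield = 92.9 / 273.0 × 100 = 34.03 %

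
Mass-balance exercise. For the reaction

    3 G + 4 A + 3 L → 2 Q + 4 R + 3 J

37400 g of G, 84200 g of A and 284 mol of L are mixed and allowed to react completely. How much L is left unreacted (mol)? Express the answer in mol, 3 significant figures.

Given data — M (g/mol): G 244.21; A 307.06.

131 mol

n(G) = 37400 / 244.21 = 153.1 mol
n(A) = 84200 / 307.06 = 274.2 mol
n(L) = 284.0 mol
n/ν → G: 51.03, A: 68.55, L: 94.67; G is limiting.
L consumed = (3/3) × 153.1 = 153.1 mol
L remaining = 284.0 − 153.1 = 130.9 mol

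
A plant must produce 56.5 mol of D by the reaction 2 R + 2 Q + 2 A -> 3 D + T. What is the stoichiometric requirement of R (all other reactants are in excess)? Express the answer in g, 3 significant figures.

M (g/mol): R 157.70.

5940 g

n(D) = 56.50 mol
n(R) = (2/3) × 56.50 = 37.67 mol
mass = 37.67 × 157.70 = 5941 g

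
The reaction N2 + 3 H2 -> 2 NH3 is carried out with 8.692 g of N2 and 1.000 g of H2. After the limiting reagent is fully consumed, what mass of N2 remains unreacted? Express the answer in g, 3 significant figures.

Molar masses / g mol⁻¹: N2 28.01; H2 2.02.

n(N2) = 8.692 / 28.01 = 0.3103 mol
n(H2) = 1.000 / 2.02 = 0.4950 mol
n/ν for N2 = 0.3103/1 = 0.3103
n/ν for H2 = 0.4950/3 = 0.1650
Smallest n/ν is H2 → limiting reagent.
N2 consumed = (1/3) × 0.4950 = 0.1650 mol
N2 remaining = 0.3103 − 0.1650 = 0.1453 mol
mass = 0.1453 × 28.01 = 4.070 g

4.07 g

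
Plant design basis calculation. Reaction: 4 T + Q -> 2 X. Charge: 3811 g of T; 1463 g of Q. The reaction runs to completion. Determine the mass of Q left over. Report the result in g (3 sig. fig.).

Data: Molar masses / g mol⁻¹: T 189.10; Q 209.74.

406 g

n(T) = 3811 / 189.10 = 20.15 mol
n(Q) = 1463 / 209.74 = 6.975 mol
n/ν → T: 5.038, Q: 6.975; T is limiting.
Q consumed = (1/4) × 20.15 = 5.038 mol
Q remaining = 6.975 − 5.038 = 1.937 mol
mass = 1.937 × 209.74 = 406.3 g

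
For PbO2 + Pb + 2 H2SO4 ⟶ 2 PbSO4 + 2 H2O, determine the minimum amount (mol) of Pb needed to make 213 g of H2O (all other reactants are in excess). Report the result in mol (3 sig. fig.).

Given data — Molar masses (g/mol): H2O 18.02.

5.91 mol

n(H2O) = 213 / 18.02 = 11.82 mol
n(Pb) = (1/2) × 11.82 = 5.910 mol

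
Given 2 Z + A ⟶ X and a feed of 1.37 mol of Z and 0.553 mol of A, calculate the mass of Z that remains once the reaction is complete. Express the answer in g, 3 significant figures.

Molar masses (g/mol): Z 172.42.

45.5 g

n(Z) = 1.370 mol
n(A) = 0.5530 mol
n/ν → Z: 0.6850, A: 0.5530; A is limiting.
Z consumed = (2/1) × 0.5530 = 1.106 mol
Z remaining = 1.370 − 1.106 = 0.2640 mol
mass = 0.2640 × 172.42 = 45.52 g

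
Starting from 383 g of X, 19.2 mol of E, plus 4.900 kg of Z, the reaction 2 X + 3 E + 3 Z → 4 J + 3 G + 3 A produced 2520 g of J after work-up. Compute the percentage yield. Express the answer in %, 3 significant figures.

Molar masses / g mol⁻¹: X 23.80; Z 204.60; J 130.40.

75.5 %

n(X) = 383.0 / 23.80 = 16.09 mol
n(E) = 19.20 mol
n(Z) = 4.900×1000 / 204.60 = 23.95 mol
n/ν for X = 16.09/2 = 8.045
n/ν for E = 19.20/3 = 6.400
n/ν for Z = 23.95/3 = 7.983
Smallest n/ν is E → limiting reagent.
theoretical n(J) = (4/3) × 19.20 = 25.60 mol → 3338 g
% yield = 2520 / 3338 × 100 = 75.49 %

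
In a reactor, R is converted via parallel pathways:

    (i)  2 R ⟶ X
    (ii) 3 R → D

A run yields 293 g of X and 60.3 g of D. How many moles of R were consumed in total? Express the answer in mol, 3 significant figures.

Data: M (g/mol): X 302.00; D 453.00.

n(X) = 293 / 302.00 = 0.9702 mol
n(D) = 60.3 / 453.00 = 0.1331 mol
n(R) via (i) = (2/1)×0.9702 = 1.940 mol
n(R) via (ii) = (3/1)×0.1331 = 0.3993 mol
total n(R) = 1.940 + 0.3993 = 2.339 mol

2.34 mol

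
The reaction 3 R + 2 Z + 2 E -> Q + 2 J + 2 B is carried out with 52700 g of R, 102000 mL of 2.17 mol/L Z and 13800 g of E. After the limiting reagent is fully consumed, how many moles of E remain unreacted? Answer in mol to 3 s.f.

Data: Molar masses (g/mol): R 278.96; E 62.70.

n(R) = 52700 / 278.96 = 188.9 mol
n(Z) = 2.17 × 102000/1000 = 221.3 mol
n(E) = 13800 / 62.70 = 220.1 mol
n/ν for R = 188.9/3 = 62.97
n/ν for Z = 221.3/2 = 110.7
n/ν for E = 220.1/2 = 110.1
Smallest n/ν is R → limiting reagent.
E consumed = (2/3) × 188.9 = 125.9 mol
E remaining = 220.1 − 125.9 = 94.20 mol

94.2 mol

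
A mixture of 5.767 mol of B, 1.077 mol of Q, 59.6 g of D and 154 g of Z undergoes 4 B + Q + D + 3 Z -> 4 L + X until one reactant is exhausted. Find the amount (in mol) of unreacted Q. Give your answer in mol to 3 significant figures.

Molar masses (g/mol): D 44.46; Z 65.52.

0.294 mol

n(B) = 5.767 mol
n(Q) = 1.077 mol
n(D) = 59.60 / 44.46 = 1.341 mol
n(Z) = 154.0 / 65.52 = 2.350 mol
n/ν → B: 1.442, Q: 1.077, D: 1.341, Z: 0.7833; Z is limiting.
Q consumed = (1/3) × 2.350 = 0.7833 mol
Q remaining = 1.077 − 0.7833 = 0.2937 mol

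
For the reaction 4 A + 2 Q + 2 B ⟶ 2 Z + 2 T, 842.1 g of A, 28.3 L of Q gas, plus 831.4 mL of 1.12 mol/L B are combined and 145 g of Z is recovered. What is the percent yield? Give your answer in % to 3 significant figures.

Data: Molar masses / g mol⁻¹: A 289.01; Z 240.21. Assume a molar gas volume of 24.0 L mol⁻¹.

64.8 %

n(A) = 842.1 / 289.01 = 2.914 mol
n(Q) = 28.30 / 24.0 = 1.179 mol
n(B) = 1.12 × 831.4/1000 = 0.9312 mol
n/ν → A: 0.7285, Q: 0.5895, B: 0.4656; B is limiting.
theoretical n(Z) = (2/2) × 0.9312 = 0.9312 mol → 223.7 g
% yield = 145 / 223.7 × 100 = 64.82 %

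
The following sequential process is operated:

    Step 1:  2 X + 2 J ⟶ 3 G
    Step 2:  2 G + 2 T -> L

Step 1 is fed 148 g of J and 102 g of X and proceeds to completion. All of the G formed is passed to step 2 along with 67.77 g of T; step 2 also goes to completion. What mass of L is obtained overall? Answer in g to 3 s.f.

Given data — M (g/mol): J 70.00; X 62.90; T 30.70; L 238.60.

Step 1:
n(J) = 148.0 / 70.00 = 2.114 mol
n(X) = 102.0 / 62.90 = 1.622 mol
n/ν → J: 1.057, X: 0.8110; X is limiting.
n(G) produced = (3/2) × 1.622 = 2.433 mol
Step 2:
n(G) available = 2.433 mol
n(T) = 67.77 / 30.70 = 2.207 mol
n/ν → G: 1.217, T: 1.104; T is limiting.
n(L) = (1/2) × 2.207 = 1.104 mol
mass = 1.104 × 238.60 = 263.4 g

263 g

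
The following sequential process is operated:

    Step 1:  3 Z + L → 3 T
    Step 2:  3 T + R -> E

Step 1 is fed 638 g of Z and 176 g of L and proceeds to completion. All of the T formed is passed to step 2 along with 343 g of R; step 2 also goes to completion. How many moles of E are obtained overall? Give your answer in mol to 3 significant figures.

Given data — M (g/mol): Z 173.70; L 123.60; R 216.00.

Step 1:
n(Z) = 638.0 / 173.70 = 3.673 mol
n(L) = 176.0 / 123.60 = 1.424 mol
n/ν for Z = 3.673/3 = 1.224
n/ν for L = 1.424/1 = 1.424
Smallest n/ν is Z → limiting reagent.
n(T) produced = (3/3) × 3.673 = 3.673 mol
Step 2:
n(T) available = 3.673 mol
n(R) = 343.0 / 216.00 = 1.588 mol
n/ν for T = 3.673/3 = 1.224
n/ν for R = 1.588/1 = 1.588
Smallest n/ν is T → limiting reagent.
n(E) = (1/3) × 3.673 = 1.224 mol

1.22 mol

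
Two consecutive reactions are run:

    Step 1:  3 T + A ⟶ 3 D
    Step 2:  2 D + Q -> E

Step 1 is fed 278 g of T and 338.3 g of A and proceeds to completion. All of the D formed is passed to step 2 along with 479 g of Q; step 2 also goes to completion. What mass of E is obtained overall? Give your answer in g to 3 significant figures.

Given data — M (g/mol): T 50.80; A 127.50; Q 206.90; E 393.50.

Step 1:
n(T) = 278.0 / 50.80 = 5.472 mol
n(A) = 338.3 / 127.50 = 2.653 mol
n/ν for T = 5.472/3 = 1.824
n/ν for A = 2.653/1 = 2.653
Smallest n/ν is T → limiting reagent.
n(D) produced = (3/3) × 5.472 = 5.472 mol
Step 2:
n(D) available = 5.472 mol
n(Q) = 479.0 / 206.90 = 2.315 mol
n/ν for D = 5.472/2 = 2.736
n/ν for Q = 2.315/1 = 2.315
Smallest n/ν is Q → limiting reagent.
n(E) = (1/1) × 2.315 = 2.315 mol
mass = 2.315 × 393.50 = 911.0 g

911 g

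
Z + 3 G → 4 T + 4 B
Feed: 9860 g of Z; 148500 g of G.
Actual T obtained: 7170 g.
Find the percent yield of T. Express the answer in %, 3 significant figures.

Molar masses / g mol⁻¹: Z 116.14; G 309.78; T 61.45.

34.4 %

n(Z) = 9860 / 116.14 = 84.90 mol
n(G) = 148500 / 309.78 = 479.4 mol
n/ν for Z = 84.90/1 = 84.90
n/ν for G = 479.4/3 = 159.8
Smallest n/ν is Z → limiting reagent.
theoretical n(T) = (4/1) × 84.90 = 339.6 mol → 20870 g
% yield = 7170 / 20870 × 100 = 34.36 %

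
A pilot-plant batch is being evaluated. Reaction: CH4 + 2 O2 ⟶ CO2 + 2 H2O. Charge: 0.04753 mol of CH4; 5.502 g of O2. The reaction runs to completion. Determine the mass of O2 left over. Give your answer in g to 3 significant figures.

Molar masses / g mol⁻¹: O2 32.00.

n(CH4) = 0.04753 mol
n(O2) = 5.502 / 32.00 = 0.1719 mol
n/ν for CH4 = 0.04753/1 = 0.04753
n/ν for O2 = 0.1719/2 = 0.08595
Smallest n/ν is CH4 → limiting reagent.
O2 consumed = (2/1) × 0.04753 = 0.09506 mol
O2 remaining = 0.1719 − 0.09506 = 0.07684 mol
mass = 0.07684 × 32.00 = 2.459 g

2.46 g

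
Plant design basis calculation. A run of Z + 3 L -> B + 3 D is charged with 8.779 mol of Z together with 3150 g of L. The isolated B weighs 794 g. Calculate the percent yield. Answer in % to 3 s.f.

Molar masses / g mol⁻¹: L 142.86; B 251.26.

43.0 %

n(Z) = 8.779 mol
n(L) = 3150 / 142.86 = 22.05 mol
n/ν for Z = 8.779/1 = 8.779
n/ν for L = 22.05/3 = 7.350
Smallest n/ν is L → limiting reagent.
theoretical n(B) = (1/3) × 22.05 = 7.350 mol → 1847 g
% yield = 794 / 1847 × 100 = 42.99 %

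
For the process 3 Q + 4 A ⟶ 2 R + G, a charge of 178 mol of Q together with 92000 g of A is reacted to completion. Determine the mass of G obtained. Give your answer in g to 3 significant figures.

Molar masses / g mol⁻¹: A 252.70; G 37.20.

2210 g

n(Q) = 178.0 mol
n(A) = 92000 / 252.70 = 364.1 mol
n/ν for Q = 178.0/3 = 59.33
n/ν for A = 364.1/4 = 91.03
Smallest n/ν is Q → limiting reagent.
n(G) = (1/3) × 178.0 = 59.33 mol
mass = 59.33 × 37.20 = 2207 g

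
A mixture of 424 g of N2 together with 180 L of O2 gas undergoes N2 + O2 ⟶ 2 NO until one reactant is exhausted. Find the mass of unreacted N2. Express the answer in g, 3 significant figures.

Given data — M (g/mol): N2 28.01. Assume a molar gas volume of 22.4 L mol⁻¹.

199 g

n(N2) = 424.0 / 28.01 = 15.14 mol
n(O2) = 180.0 / 22.4 = 8.036 mol
n/ν → N2: 15.14, O2: 8.036; O2 is limiting.
N2 consumed = (1/1) × 8.036 = 8.036 mol
N2 remaining = 15.14 − 8.036 = 7.104 mol
mass = 7.104 × 28.01 = 199.0 g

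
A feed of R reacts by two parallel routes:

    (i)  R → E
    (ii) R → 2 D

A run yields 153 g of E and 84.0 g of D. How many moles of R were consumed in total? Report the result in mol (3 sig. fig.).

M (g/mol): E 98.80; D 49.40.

2.40 mol

n(E) = 153 / 98.80 = 1.549 mol
n(D) = 84.0 / 49.40 = 1.700 mol
n(R) via (i) = (1/1)×1.549 = 1.549 mol
n(R) via (ii) = (1/2)×1.700 = 0.8500 mol
total n(R) = 1.549 + 0.8500 = 2.399 mol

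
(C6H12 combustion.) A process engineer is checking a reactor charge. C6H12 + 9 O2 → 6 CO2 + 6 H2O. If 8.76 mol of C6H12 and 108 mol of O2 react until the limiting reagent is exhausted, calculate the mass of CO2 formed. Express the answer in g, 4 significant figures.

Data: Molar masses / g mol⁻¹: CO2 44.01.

2313 g

n(C6H12) = 8.760 mol
n(O2) = 108.0 mol
n/ν → C6H12: 8.760, O2: 12.00; C6H12 is limiting.
n(CO2) = (6/1) × 8.760 = 52.56 mol
mass = 52.56 × 44.01 = 2313 g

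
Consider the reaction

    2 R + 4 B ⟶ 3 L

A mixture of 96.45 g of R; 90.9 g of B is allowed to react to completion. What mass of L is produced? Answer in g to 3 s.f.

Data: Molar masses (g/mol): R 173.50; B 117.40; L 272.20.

n(R) = 96.45 / 173.50 = 0.5559 mol
n(B) = 90.90 / 117.40 = 0.7743 mol
n/ν for R = 0.5559/2 = 0.2780
n/ν for B = 0.7743/4 = 0.1936
Smallest n/ν is B → limiting reagent.
n(L) = (3/4) × 0.7743 = 0.5807 mol
mass = 0.5807 × 272.20 = 158.1 g

158 g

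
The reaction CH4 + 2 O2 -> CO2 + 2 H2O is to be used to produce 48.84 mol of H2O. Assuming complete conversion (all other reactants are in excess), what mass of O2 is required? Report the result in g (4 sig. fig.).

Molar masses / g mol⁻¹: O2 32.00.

1563 g

n(H2O) = 48.84 mol
n(O2) = (2/2) × 48.84 = 48.84 mol
mass = 48.84 × 32.00 = 1563 g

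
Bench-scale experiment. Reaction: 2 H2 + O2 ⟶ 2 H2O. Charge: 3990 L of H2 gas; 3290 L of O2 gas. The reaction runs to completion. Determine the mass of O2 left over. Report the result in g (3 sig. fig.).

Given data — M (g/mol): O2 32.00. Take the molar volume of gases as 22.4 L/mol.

1850 g

n(H2) = 3990 / 22.4 = 178.1 mol
n(O2) = 3290 / 22.4 = 146.9 mol
n/ν for H2 = 178.1/2 = 89.05
n/ν for O2 = 146.9/1 = 146.9
Smallest n/ν is H2 → limiting reagent.
O2 consumed = (1/2) × 178.1 = 89.05 mol
O2 remaining = 146.9 − 89.05 = 57.85 mol
mass = 57.85 × 32.00 = 1851 g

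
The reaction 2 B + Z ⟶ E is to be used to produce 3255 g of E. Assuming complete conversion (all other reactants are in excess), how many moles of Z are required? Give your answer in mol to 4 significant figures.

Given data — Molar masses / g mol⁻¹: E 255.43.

n(E) = 3255 / 255.43 = 12.74 mol
n(Z) = (1/1) × 12.74 = 12.74 mol

12.74 mol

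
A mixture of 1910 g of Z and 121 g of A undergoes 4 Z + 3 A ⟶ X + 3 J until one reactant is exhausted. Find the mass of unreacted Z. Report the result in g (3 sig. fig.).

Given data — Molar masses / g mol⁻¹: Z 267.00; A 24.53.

n(Z) = 1910 / 267.00 = 7.154 mol
n(A) = 121.0 / 24.53 = 4.933 mol
n/ν for Z = 7.154/4 = 1.789
n/ν for A = 4.933/3 = 1.644
Smallest n/ν is A → limiting reagent.
Z consumed = (4/3) × 4.933 = 6.577 mol
Z remaining = 7.154 − 6.577 = 0.5770 mol
mass = 0.5770 × 267.00 = 154.1 g

154 g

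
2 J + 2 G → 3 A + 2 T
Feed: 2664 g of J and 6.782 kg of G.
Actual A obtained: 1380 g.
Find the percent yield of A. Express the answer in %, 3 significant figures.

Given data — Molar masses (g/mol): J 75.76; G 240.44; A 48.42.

67.4 %

n(J) = 2664 / 75.76 = 35.16 mol
n(G) = 6.782×1000 / 240.44 = 28.21 mol
n/ν for J = 35.16/2 = 17.58
n/ν for G = 28.21/2 = 14.11
Smallest n/ν is G → limiting reagent.
theoretical n(A) = (3/2) × 28.21 = 42.32 mol → 2049 g
% yield = 1380 / 2049 × 100 = 67.35 %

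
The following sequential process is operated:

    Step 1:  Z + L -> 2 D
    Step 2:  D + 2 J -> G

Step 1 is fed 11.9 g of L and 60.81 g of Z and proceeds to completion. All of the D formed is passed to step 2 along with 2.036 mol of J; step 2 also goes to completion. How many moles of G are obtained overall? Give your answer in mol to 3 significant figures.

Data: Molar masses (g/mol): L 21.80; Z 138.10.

Step 1:
n(L) = 11.90 / 21.80 = 0.5459 mol
n(Z) = 60.81 / 138.10 = 0.4403 mol
n/ν for L = 0.5459/1 = 0.5459
n/ν for Z = 0.4403/1 = 0.4403
Smallest n/ν is Z → limiting reagent.
n(D) produced = (2/1) × 0.4403 = 0.8806 mol
Step 2:
n(D) available = 0.8806 mol
n(J) = 2.036 mol
n/ν for D = 0.8806/1 = 0.8806
n/ν for J = 2.036/2 = 1.018
Smallest n/ν is D → limiting reagent.
n(G) = (1/1) × 0.8806 = 0.8806 mol

0.881 mol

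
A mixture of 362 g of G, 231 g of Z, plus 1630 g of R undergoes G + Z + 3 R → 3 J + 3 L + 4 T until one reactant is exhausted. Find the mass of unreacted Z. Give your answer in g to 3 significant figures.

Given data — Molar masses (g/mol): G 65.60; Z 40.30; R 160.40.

94.5 g

n(G) = 362.0 / 65.60 = 5.518 mol
n(Z) = 231.0 / 40.30 = 5.732 mol
n(R) = 1630 / 160.40 = 10.16 mol
n/ν for G = 5.518/1 = 5.518
n/ν for Z = 5.732/1 = 5.732
n/ν for R = 10.16/3 = 3.387
Smallest n/ν is R → limiting reagent.
Z consumed = (1/3) × 10.16 = 3.387 mol
Z remaining = 5.732 − 3.387 = 2.345 mol
mass = 2.345 × 40.30 = 94.50 g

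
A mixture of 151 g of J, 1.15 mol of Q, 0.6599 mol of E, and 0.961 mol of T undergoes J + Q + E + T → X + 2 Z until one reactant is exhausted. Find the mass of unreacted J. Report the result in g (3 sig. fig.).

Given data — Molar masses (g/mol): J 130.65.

64.8 g

n(J) = 151.0 / 130.65 = 1.156 mol
n(Q) = 1.150 mol
n(E) = 0.6599 mol
n(T) = 0.9610 mol
n/ν for J = 1.156/1 = 1.156
n/ν for Q = 1.150/1 = 1.150
n/ν for E = 0.6599/1 = 0.6599
n/ν for T = 0.9610/1 = 0.9610
Smallest n/ν is E → limiting reagent.
J consumed = (1/1) × 0.6599 = 0.6599 mol
J remaining = 1.156 − 0.6599 = 0.4961 mol
mass = 0.4961 × 130.65 = 64.82 g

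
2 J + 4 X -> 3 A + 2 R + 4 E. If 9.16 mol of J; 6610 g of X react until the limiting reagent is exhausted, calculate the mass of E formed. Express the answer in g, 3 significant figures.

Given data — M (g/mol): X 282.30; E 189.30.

3470 g

n(J) = 9.160 mol
n(X) = 6610 / 282.30 = 23.41 mol
n/ν for J = 9.160/2 = 4.580
n/ν for X = 23.41/4 = 5.853
Smallest n/ν is J → limiting reagent.
n(E) = (4/2) × 9.160 = 18.32 mol
mass = 18.32 × 189.30 = 3468 g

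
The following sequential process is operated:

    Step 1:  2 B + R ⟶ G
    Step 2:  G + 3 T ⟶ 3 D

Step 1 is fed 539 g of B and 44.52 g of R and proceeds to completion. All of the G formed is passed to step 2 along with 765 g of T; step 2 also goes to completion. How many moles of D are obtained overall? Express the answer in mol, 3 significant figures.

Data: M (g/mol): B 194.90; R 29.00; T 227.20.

3.37 mol

Step 1:
n(B) = 539.0 / 194.90 = 2.766 mol
n(R) = 44.52 / 29.00 = 1.535 mol
n/ν → B: 1.383, R: 1.535; B is limiting.
n(G) produced = (1/2) × 2.766 = 1.383 mol
Step 2:
n(G) available = 1.383 mol
n(T) = 765.0 / 227.20 = 3.367 mol
n/ν → G: 1.383, T: 1.122; T is limiting.
n(D) = (3/3) × 3.367 = 3.367 mol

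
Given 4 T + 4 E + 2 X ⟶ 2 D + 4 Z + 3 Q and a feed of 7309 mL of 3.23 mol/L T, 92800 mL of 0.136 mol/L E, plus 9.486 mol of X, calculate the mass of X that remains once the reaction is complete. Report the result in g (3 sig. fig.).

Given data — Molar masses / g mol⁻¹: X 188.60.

599 g

n(T) = 3.23 × 7309/1000 = 23.61 mol
n(E) = 0.136 × 92800/1000 = 12.62 mol
n(X) = 9.486 mol
n/ν → T: 5.903, E: 3.155, X: 4.743; E is limiting.
X consumed = (2/4) × 12.62 = 6.310 mol
X remaining = 9.486 − 6.310 = 3.176 mol
mass = 3.176 × 188.60 = 599.0 g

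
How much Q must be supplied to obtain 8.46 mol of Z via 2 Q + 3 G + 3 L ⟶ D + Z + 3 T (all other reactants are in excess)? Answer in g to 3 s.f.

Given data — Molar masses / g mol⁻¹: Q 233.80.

3960 g

n(Z) = 8.460 mol
n(Q) = (2/1) × 8.460 = 16.92 mol
mass = 16.92 × 233.80 = 3956 g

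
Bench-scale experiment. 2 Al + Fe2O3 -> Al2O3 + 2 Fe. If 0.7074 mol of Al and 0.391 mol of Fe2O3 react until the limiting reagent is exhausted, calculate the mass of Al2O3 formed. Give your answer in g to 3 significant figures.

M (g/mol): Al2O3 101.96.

n(Al) = 0.7074 mol
n(Fe2O3) = 0.3910 mol
n/ν for Al = 0.7074/2 = 0.3537
n/ν for Fe2O3 = 0.3910/1 = 0.3910
Smallest n/ν is Al → limiting reagent.
n(Al2O3) = (1/2) × 0.7074 = 0.3537 mol
mass = 0.3537 × 101.96 = 36.06 g

36.1 g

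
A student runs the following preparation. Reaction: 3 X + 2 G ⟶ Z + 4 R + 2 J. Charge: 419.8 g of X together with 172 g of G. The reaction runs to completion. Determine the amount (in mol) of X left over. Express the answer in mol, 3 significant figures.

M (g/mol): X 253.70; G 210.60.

0.430 mol

n(X) = 419.8 / 253.70 = 1.655 mol
n(G) = 172.0 / 210.60 = 0.8167 mol
n/ν → X: 0.5517, G: 0.4084; G is limiting.
X consumed = (3/2) × 0.8167 = 1.225 mol
X remaining = 1.655 − 1.225 = 0.4300 mol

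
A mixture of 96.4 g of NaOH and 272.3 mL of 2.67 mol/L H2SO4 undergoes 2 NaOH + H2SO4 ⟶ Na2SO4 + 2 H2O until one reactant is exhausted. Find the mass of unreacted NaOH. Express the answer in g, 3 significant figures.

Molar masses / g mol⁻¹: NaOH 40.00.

n(NaOH) = 96.40 / 40.00 = 2.410 mol
n(H2SO4) = 2.67 × 272.3/1000 = 0.7270 mol
n/ν → NaOH: 1.205, H2SO4: 0.7270; H2SO4 is limiting.
NaOH consumed = (2/1) × 0.7270 = 1.454 mol
NaOH remaining = 2.410 − 1.454 = 0.9560 mol
mass = 0.9560 × 40.00 = 38.24 g

38.2 g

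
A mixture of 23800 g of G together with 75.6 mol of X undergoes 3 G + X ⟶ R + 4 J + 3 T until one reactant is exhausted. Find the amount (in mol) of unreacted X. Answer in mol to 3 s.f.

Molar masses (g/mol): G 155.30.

24.5 mol

n(G) = 23800 / 155.30 = 153.3 mol
n(X) = 75.60 mol
n/ν for G = 153.3/3 = 51.10
n/ν for X = 75.60/1 = 75.60
Smallest n/ν is G → limiting reagent.
X consumed = (1/3) × 153.3 = 51.10 mol
X remaining = 75.60 − 51.10 = 24.50 mol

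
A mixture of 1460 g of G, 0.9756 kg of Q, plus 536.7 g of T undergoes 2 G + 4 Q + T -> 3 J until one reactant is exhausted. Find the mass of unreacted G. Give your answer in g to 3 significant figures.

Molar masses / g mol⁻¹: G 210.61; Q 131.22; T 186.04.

677 g

n(G) = 1460 / 210.61 = 6.932 mol
n(Q) = 0.9756×1000 / 131.22 = 7.435 mol
n(T) = 536.7 / 186.04 = 2.885 mol
n/ν for G = 6.932/2 = 3.466
n/ν for Q = 7.435/4 = 1.859
n/ν for T = 2.885/1 = 2.885
Smallest n/ν is Q → limiting reagent.
G consumed = (2/4) × 7.435 = 3.718 mol
G remaining = 6.932 − 3.718 = 3.214 mol
mass = 3.214 × 210.61 = 676.9 g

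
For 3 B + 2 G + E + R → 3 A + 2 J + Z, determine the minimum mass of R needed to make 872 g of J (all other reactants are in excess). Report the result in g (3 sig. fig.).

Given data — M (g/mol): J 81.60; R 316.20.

n(J) = 872 / 81.60 = 10.69 mol
n(R) = (1/2) × 10.69 = 5.345 mol
mass = 5.345 × 316.20 = 1690 g

1690 g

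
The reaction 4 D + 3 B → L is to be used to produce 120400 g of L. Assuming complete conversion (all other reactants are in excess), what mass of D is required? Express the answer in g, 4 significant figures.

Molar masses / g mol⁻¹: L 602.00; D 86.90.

n(L) = 120400 / 602.00 = 200.0 mol
n(D) = (4/1) × 200.0 = 800.0 mol
mass = 800.0 × 86.90 = 69520 g

69520 g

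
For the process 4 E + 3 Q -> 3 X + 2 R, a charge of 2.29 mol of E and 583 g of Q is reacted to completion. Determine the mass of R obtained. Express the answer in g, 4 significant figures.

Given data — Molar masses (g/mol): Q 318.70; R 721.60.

826.2 g

n(E) = 2.290 mol
n(Q) = 583.0 / 318.70 = 1.829 mol
n/ν for E = 2.290/4 = 0.5725
n/ν for Q = 1.829/3 = 0.6097
Smallest n/ν is E → limiting reagent.
n(R) = (2/4) × 2.290 = 1.145 mol
mass = 1.145 × 721.60 = 826.2 g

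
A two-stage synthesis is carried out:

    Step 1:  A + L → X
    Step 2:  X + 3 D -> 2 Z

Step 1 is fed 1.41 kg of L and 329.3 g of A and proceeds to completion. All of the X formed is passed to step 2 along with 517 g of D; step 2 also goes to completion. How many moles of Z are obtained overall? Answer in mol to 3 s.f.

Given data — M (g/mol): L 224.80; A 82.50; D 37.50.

7.98 mol

Step 1:
n(L) = 1.410×1000 / 224.80 = 6.272 mol
n(A) = 329.3 / 82.50 = 3.992 mol
n/ν for L = 6.272/1 = 6.272
n/ν for A = 3.992/1 = 3.992
Smallest n/ν is A → limiting reagent.
n(X) produced = (1/1) × 3.992 = 3.992 mol
Step 2:
n(X) available = 3.992 mol
n(D) = 517.0 / 37.50 = 13.79 mol
n/ν for X = 3.992/1 = 3.992
n/ν for D = 13.79/3 = 4.597
Smallest n/ν is X → limiting reagent.
n(Z) = (2/1) × 3.992 = 7.984 mol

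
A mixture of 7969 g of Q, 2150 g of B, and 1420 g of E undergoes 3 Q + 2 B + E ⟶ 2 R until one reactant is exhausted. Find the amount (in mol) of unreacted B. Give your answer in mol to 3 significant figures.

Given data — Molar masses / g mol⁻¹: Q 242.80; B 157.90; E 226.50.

n(Q) = 7969 / 242.80 = 32.82 mol
n(B) = 2150 / 157.90 = 13.62 mol
n(E) = 1420 / 226.50 = 6.269 mol
n/ν for Q = 32.82/3 = 10.94
n/ν for B = 13.62/2 = 6.810
n/ν for E = 6.269/1 = 6.269
Smallest n/ν is E → limiting reagent.
B consumed = (2/1) × 6.269 = 12.54 mol
B remaining = 13.62 − 12.54 = 1.080 mol

1.08 mol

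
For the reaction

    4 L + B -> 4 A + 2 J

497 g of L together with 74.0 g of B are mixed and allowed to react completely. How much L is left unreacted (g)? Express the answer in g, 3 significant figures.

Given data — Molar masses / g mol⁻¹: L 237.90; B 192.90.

n(L) = 497.0 / 237.90 = 2.089 mol
n(B) = 74.00 / 192.90 = 0.3836 mol
n/ν for L = 2.089/4 = 0.5223
n/ν for B = 0.3836/1 = 0.3836
Smallest n/ν is B → limiting reagent.
L consumed = (4/1) × 0.3836 = 1.534 mol
L remaining = 2.089 − 1.534 = 0.5550 mol
mass = 0.5550 × 237.90 = 132.0 g

132 g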